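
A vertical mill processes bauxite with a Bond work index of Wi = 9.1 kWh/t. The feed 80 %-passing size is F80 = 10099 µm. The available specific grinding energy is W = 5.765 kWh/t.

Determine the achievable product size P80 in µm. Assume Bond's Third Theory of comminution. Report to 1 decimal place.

W_Bond = 10·Wi·(1/√P₈₀ − 1/√F₈₀)
⇒ 1/√P80 = W/(10·Wi) + 1/√F80
  = 5.7650/(10·9.1) + 1/√10099 = 0.063352 + 0.009951 = 0.073303
P80 = (1/0.073303)² = 13.6421² = 186.11 µm

P80 = 186.1 µm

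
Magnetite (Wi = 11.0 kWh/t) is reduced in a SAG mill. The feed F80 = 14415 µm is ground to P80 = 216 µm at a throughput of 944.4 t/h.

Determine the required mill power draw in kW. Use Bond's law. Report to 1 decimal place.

P = 6203.2 kW

W = 10 Wi / √P80 − 10 Wi / √F80
W = 10·11.0·(1/√216 − 1/√14415) = 10·11.0·(0.059712) = 6.5684 kWh/t
P_mill = W·ṁ = 6.5684·944.4 = 6203.2 kW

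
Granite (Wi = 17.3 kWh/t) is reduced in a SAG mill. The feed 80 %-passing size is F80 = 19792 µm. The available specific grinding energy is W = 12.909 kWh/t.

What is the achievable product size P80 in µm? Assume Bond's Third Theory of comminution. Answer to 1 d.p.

W = 10·Wi·(P80^(-½) − F80^(-½))
1/√P80 = 1/√F80 + W/(10·Wi)
  = 12.9090/(10·17.3) + 1/√19792 = 0.074618 + 0.007108 = 0.081727
P80 = (1/0.081727)² = 12.2359² = 149.72 µm

P80 = 149.7 µm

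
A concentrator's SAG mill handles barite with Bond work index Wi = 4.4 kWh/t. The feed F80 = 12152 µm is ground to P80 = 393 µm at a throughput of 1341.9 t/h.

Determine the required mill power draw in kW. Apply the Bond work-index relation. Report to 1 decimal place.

W = 10 Wi (1/√P80 − 1/√F80)  [Bond]
W = 10·4.4·(1/√393 − 1/√12152) = 10·4.4·(0.041372) = 1.8204 kWh/t
Mill draw = 1.8204 × 1341.9 = 2442.7 kW

P = 2442.7 kW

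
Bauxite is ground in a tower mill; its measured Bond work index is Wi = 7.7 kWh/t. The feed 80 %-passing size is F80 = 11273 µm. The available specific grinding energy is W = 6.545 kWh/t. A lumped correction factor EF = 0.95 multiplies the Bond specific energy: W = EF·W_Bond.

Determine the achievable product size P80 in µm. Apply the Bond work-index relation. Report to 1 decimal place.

W = 10 Wi (P80^-0.5 − F80^-0.5)
W_Bond = W / EF = 6.545 / 0.95 = 6.8895 kWh/t
⇒ 1/√P80 = W_Bond/(10 Wi) + 1/√F80
  = 6.8895/(10·7.7) + 1/√11273 = 0.089474 + 0.009418 = 0.098892
P80 = (1/0.098892)² = 10.1120² = 102.25 µm

P80 = 102.3 µm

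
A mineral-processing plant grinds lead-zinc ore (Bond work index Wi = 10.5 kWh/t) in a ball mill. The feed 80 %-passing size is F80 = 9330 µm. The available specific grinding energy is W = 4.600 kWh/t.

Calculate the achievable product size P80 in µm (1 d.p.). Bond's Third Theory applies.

W = 10·Wi·[P80^(−½) − F80^(−½)]
P80^(−½) = W/(10 Wi) + F80^(−½)
  = 4.6000/(10·10.5) + 1/√9330 = 0.043810 + 0.010353 = 0.054162
P80 = (1/0.054162)² = 18.4630² = 340.88 µm

P80 = 340.9 µm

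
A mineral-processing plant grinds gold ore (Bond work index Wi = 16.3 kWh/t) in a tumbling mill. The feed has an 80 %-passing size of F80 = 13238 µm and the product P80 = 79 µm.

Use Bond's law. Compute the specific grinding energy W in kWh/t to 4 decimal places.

W = 16.9222 kWh/t

W = 10·Wi·(P80^(-½) − F80^(-½))
1/√79 = 0.112509;  1/√13238 = 0.008691
W = 10·16.3·(0.112509 − 0.008691) = 16.9222 kWh/t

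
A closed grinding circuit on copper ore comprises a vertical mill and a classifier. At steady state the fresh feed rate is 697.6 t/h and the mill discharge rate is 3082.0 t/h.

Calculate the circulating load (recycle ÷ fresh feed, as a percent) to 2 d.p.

CL = 341.80 %

M = F + R at steady state, so:
R = M − F = 3082.0 − 697.6 = 2384.4 t/h
CL = 100·R/F = 100·2384.4/697.6 = 341.80 %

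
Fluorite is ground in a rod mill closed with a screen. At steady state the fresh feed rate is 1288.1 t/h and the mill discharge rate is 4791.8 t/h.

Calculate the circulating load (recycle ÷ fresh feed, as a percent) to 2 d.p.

CL = 272.01 %

Steady state: M = F + R.
R = M − F = 4791.8 − 1288.1 = 3503.7 t/h
CL = 100·R/F = 100·3503.7/1288.1 = 272.01 %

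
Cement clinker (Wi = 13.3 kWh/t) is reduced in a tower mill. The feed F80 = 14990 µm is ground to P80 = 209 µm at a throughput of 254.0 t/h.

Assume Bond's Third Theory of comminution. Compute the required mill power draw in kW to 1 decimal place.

P = 2060.8 kW

W_Bond = 10·Wi·(1/√P₈₀ − 1/√F₈₀)
W = 10·13.3·(1/√209 − 1/√14990) = 10·13.3·(0.061004) = 8.1135 kWh/t
Mill draw = 8.1135 × 254.0 = 2060.8 kW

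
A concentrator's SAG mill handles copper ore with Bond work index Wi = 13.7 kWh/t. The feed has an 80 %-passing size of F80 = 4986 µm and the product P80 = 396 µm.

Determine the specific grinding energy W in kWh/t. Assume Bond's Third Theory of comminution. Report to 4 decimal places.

W = 4.9443 kWh/t

W = 10 Wi / √P80 − 10 Wi / √F80
1/√396 = 0.050252;  1/√4986 = 0.014162
W = 10·13.7·(0.050252 − 0.014162) = 4.9443 kWh/t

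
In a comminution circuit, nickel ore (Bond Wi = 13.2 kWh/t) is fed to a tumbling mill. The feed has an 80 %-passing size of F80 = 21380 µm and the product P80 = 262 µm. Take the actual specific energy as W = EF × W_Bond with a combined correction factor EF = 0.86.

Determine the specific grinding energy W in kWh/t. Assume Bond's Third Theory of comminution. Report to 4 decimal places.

W = 6.2369 kWh/t

W_Bond = 10·Wi·(1/√P₈₀ − 1/√F₈₀)
1/√262 = 0.061780;  1/√21380 = 0.006839
W = 10·13.2·(0.061780 − 0.006839) = 7.2522 kWh/t
Apply correction: 7.2522 × 0.86 = 6.2369 kWh/t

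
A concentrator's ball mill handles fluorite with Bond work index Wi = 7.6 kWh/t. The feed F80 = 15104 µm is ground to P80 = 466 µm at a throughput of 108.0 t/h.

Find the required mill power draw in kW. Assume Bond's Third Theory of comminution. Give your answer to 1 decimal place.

P = 313.4 kW

W = 10·Wi·[P80^(−½) − F80^(−½)]
W = 10·7.6·(1/√466 − 1/√15104) = 10·7.6·(0.038187) = 2.9022 kWh/t
Power = W × throughput = 2.9022 kWh/t × 108.0 t/h = 313.4 kW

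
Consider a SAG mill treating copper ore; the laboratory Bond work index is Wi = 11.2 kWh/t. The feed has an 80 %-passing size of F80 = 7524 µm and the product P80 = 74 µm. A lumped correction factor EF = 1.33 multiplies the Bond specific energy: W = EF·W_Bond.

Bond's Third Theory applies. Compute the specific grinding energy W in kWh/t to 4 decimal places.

W = 15.5990 kWh/t

W_Bond = 10·Wi·(1/√P₈₀ − 1/√F₈₀)
1/√74 = 0.116248;  1/√7524 = 0.011529
W = 10·11.2·(0.116248 − 0.011529) = 11.7285 kWh/t
Corrected W = EF·W_Bond = 1.33·11.7285 = 15.5990 kWh/t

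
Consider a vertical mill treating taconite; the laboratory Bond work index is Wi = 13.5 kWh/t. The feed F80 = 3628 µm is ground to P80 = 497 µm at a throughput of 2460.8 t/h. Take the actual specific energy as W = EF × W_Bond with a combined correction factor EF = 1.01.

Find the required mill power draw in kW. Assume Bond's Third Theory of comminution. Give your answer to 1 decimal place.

P = 9480.0 kW

W = 10 Wi (P80^-0.5 − F80^-0.5)
W = 10·13.5·(1/√497 − 1/√3628) = 10·13.5·(0.028254) = 3.8143 kWh/t
W_actual = 1.01 × 3.8143 = 3.8524 kWh/t
Power = W × throughput = 3.8524 kWh/t × 2460.8 t/h = 9480.0 kW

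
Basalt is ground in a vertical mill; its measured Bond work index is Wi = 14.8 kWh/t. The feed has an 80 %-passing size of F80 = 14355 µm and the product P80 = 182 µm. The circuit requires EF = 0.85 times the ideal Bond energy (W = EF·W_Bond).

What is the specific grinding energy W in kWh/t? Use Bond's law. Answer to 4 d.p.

W = 10 Wi (P80^-0.5 − F80^-0.5)
1/√182 = 0.074125;  1/√14355 = 0.008346
W = 10·14.8·(0.074125 − 0.008346) = 9.7352 kWh/t
With EF = 0.85: W = 9.7352·0.85 = 8.2749 kWh/t

W = 8.2749 kWh/t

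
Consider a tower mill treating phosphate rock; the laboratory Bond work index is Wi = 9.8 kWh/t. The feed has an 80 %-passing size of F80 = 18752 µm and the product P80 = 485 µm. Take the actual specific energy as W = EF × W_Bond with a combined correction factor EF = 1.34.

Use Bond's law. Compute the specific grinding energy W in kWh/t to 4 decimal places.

Bond: W = 10·Wi·(1/√P80 − 1/√F80)
1/√485 = 0.045408;  1/√18752 = 0.007303
W = 10·9.8·(0.045408 − 0.007303) = 3.7343 kWh/t
Apply correction: 3.7343 × 1.34 = 5.0040 kWh/t

W = 5.0040 kWh/t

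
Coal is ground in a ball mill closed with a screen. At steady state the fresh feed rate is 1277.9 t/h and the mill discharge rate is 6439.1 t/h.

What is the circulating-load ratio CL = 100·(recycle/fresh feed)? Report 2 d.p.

Discharge = new feed + return, hence
R = M − F = 6439.1 − 1277.9 = 5161.2 t/h
CL = 100·R/F = 100·5161.2/1277.9 = 403.88 %

CL = 403.88 %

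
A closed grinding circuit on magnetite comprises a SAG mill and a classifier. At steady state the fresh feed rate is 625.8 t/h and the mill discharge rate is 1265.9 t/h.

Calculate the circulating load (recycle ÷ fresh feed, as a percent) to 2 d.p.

CL = 102.29 %

Discharge = new feed + return, hence
R = M − F = 1265.9 − 625.8 = 640.1 t/h
CL = 100·R/F = 100·640.1/625.8 = 102.29 %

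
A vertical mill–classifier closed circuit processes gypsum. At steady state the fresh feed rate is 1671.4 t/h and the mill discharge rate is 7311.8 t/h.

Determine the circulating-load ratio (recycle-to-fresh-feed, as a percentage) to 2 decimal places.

CL = 337.47 %

Mill node: discharge = fresh + recycle.
R = M − F = 7311.8 − 1671.4 = 5640.4 t/h
CL = 100·R/F = 100·5640.4/1671.4 = 337.47 %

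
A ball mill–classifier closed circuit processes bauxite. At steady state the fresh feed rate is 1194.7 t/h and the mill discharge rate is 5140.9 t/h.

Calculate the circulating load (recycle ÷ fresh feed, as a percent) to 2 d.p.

CL = 330.31 %

Steady state: M = F + R.
R = M − F = 5140.9 − 1194.7 = 3946.2 t/h
CL = 100·R/F = 100·3946.2/1194.7 = 330.31 %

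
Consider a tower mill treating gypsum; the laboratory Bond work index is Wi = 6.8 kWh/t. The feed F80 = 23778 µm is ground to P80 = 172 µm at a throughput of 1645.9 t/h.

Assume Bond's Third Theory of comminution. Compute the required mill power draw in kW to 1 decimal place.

P = 7808.1 kW

W = 10·Wi·[P80^(−½) − F80^(−½)]
W = 10·6.8·(1/√172 − 1/√23778) = 10·6.8·(0.069764) = 4.7440 kWh/t
Mill draw = 4.7440 × 1645.9 = 7808.1 kW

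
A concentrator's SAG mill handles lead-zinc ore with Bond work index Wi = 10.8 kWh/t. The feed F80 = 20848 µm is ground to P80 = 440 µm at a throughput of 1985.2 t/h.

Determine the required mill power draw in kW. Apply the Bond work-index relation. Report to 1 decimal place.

W = 10 Wi (1/√P80 − 1/√F80)  [Bond]
W = 10·10.8·(1/√440 − 1/√20848) = 10·10.8·(0.040747) = 4.4007 kWh/t
P = W·T = 4.4007·1985.2 = 8736.3 kW

P = 8736.3 kW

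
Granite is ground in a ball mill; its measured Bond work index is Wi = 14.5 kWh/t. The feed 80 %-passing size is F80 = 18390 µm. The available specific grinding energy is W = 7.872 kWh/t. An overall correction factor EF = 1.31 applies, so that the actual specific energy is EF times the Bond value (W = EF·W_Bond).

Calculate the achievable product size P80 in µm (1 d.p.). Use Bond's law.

W = 10·Wi·[P80^(−½) − F80^(−½)]
W_Bond = W / EF = 7.872 / 1.31 = 6.0092 kWh/t
P80^-0.5 = F80^-0.5 + W_Bond/(10 Wi)
  = 6.0092/(10·14.5) + 1/√18390 = 0.041442 + 0.007374 = 0.048817
P80 = (1/0.048817)² = 20.4848² = 419.63 µm

P80 = 419.6 µm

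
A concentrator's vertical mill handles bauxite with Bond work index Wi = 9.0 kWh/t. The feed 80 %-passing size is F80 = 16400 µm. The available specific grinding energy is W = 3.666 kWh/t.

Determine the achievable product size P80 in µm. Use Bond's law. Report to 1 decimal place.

P80 = 424.4 µm

Bond: W = 10·Wi·(1/√P80 − 1/√F80)
P80^(−½) = W/(10 Wi) + F80^(−½)
  = 3.6660/(10·9.0) + 1/√16400 = 0.040733 + 0.007809 = 0.048542
P80 = (1/0.048542)² = 20.6007² = 424.39 µm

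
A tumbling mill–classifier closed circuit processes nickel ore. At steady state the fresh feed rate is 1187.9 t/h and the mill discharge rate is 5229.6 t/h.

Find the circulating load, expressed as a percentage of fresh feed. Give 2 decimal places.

Mill node: discharge = fresh + recycle.
R = M − F = 5229.6 − 1187.9 = 4041.7 t/h
CL = 100·R/F = 100·4041.7/1187.9 = 340.24 %

CL = 340.24 %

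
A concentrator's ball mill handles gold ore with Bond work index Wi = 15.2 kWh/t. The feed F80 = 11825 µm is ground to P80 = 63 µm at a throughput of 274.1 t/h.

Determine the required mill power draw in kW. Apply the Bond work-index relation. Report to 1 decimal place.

Bond:  W = 10 Wi (1/√P − 1/√F)
W = 10·15.2·(1/√63 − 1/√11825) = 10·15.2·(0.116792) = 17.7524 kWh/t
P_mill = W·ṁ = 17.7524·274.1 = 4865.9 kW

P = 4865.9 kW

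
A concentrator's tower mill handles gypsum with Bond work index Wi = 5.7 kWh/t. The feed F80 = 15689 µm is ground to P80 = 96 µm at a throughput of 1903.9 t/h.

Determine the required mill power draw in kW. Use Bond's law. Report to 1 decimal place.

P = 10209.6 kW

W = 10 Wi (1/√P80 − 1/√F80)  [Bond]
W = 10·5.7·(1/√96 − 1/√15689) = 10·5.7·(0.094078) = 5.3625 kWh/t
P = W·T = 5.3625·1903.9 = 10209.6 kW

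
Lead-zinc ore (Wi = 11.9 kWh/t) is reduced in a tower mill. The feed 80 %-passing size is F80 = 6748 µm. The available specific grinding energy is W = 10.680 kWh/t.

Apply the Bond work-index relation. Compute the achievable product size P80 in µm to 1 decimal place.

P80 = 96.3 µm

W = 10·Wi·[P80^(−½) − F80^(−½)]
P80^(−½) = W/(10 Wi) + F80^(−½)
  = 10.6800/(10·11.9) + 1/√6748 = 0.089748 + 0.012173 = 0.101921
P80 = (1/0.101921)² = 9.8115² = 96.27 µm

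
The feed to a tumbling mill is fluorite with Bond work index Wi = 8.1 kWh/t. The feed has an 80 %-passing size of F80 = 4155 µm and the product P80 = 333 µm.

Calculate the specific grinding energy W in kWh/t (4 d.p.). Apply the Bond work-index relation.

Bond:  W = 10 Wi (1/√P − 1/√F)
1/√333 = 0.054800;  1/√4155 = 0.015514
W = 10·8.1·(0.054800 − 0.015514) = 3.1822 kWh/t

W = 3.1822 kWh/t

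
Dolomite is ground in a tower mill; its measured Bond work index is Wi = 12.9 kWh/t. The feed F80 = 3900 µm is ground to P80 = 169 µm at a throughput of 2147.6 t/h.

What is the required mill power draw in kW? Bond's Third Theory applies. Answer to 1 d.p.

W = 10·Wi·(P80^(-½) − F80^(-½))
W = 10·12.9·(1/√169 − 1/√3900) = 10·12.9·(0.060910) = 7.8574 kWh/t
P_mill = W·ṁ = 7.8574·2147.6 = 16874.6 kW

P = 16874.6 kW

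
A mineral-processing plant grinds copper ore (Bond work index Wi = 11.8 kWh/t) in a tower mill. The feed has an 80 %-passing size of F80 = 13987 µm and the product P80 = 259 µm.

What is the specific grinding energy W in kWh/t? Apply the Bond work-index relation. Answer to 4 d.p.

W_Bond = 10·Wi·(1/√P₈₀ − 1/√F₈₀)
1/√259 = 0.062137;  1/√13987 = 0.008455
W = 10·11.8·(0.062137 − 0.008455) = 6.3344 kWh/t

W = 6.3344 kWh/t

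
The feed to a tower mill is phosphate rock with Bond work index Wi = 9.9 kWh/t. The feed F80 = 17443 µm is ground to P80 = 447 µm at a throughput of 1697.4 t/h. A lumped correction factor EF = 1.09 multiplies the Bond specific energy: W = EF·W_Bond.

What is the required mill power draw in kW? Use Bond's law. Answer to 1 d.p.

Bond: W = 10·Wi·(1/√P80 − 1/√F80)
W = 10·9.9·(1/√447 − 1/√17443) = 10·9.9·(0.039727) = 3.9329 kWh/t
Corrected W = EF·W_Bond = 1.09·3.9329 = 4.2869 kWh/t
P_mill = W·ṁ = 4.2869·1697.4 = 7276.6 kW

P = 7276.6 kW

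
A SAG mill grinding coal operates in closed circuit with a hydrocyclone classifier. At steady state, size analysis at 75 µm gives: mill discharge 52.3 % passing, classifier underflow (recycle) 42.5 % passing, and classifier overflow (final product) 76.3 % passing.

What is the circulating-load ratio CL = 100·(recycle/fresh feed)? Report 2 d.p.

Balance %-passing 75 µm (r = R/F):
(1+r)d = ru + o → r = (o−d)/(d−u)
r = (76.3 − 52.3)/(52.3 − 42.5) = 24.0/9.8 = 2.4490
CL = 100·r = 244.90 %

CL = 244.90 %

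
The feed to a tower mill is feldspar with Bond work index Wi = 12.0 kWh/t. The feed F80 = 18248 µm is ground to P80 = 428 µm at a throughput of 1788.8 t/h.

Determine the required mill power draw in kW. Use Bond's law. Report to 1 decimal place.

P = 8786.7 kW

W = 10 Wi / √P80 − 10 Wi / √F80
W = 10·12.0·(1/√428 − 1/√18248) = 10·12.0·(0.040934) = 4.9121 kWh/t
P = W·T = 4.9121·1788.8 = 8786.7 kW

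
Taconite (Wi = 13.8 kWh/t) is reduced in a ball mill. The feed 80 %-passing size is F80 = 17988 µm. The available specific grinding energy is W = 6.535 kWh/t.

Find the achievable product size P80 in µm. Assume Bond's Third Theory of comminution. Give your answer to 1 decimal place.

P80 = 332.9 µm

W = 10 Wi (1/√P80 − 1/√F80)  [Bond]
⇒ 1/√P80 = W/(10·Wi) + 1/√F80
  = 6.5350/(10·13.8) + 1/√17988 = 0.047355 + 0.007456 = 0.054811
P80 = (1/0.054811)² = 18.2445² = 332.86 µm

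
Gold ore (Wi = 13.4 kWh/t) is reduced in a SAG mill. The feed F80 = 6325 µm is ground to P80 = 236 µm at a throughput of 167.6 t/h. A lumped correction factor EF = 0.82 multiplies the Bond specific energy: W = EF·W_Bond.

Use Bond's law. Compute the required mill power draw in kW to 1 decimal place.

P = 967.2 kW

W = 10 Wi (P80^-0.5 − F80^-0.5)
W = 10·13.4·(1/√236 − 1/√6325) = 10·13.4·(0.052521) = 7.0378 kWh/t
W_actual = 0.82 × 7.0378 = 5.7710 kWh/t
P_mill = W·ṁ = 5.7710·167.6 = 967.2 kW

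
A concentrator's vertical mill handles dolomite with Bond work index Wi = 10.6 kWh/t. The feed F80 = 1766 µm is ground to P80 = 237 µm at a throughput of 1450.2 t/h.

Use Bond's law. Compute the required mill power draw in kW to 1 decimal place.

Bond:  W = 10 Wi (1/√P − 1/√F)
W = 10·10.6·(1/√237 − 1/√1766) = 10·10.6·(0.041161) = 4.3631 kWh/t
P = W·T = 4.3631·1450.2 = 6327.3 kW

P = 6327.3 kW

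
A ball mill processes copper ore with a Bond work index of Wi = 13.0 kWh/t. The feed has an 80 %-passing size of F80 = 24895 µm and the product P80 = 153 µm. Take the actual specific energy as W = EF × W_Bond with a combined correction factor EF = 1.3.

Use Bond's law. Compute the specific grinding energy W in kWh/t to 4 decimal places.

W = 12.5917 kWh/t

W = 10·Wi·[P80^(−½) − F80^(−½)]
1/√153 = 0.080845;  1/√24895 = 0.006338
W = 10·13.0·(0.080845 − 0.006338) = 9.6860 kWh/t
Apply correction: 9.6860 × 1.3 = 12.5917 kWh/t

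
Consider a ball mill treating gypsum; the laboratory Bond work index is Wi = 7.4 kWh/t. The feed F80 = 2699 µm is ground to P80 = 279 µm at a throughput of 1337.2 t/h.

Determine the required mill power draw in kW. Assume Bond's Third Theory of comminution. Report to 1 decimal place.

W = 10·Wi·[P80^(−½) − F80^(−½)]
W = 10·7.4·(1/√279 − 1/√2699) = 10·7.4·(0.040620) = 3.0059 kWh/t
P_mill = W·ṁ = 3.0059·1337.2 = 4019.4 kW

P = 4019.4 kW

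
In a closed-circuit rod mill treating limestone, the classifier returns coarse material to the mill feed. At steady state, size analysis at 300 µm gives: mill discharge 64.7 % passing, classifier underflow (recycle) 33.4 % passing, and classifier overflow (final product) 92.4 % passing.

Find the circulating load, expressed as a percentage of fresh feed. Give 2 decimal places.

CL = 88.50 %

Classifier node, passing 300 µm:
r = (o − d)/(d − u)
r = (92.4 − 64.7)/(64.7 − 33.4) = 27.7/31.3 = 0.8850
CL = 100·r = 88.50 %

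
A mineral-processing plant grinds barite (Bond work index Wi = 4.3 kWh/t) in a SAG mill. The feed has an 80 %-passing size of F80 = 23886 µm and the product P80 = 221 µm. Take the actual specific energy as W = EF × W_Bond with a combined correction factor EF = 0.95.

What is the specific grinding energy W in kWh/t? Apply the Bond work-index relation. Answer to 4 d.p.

W = 2.4836 kWh/t

W = 10 Wi (P80^-0.5 − F80^-0.5)
1/√221 = 0.067267;  1/√23886 = 0.006470
W = 10·4.3·(0.067267 − 0.006470) = 2.6143 kWh/t
With EF = 0.95: W = 2.6143·0.95 = 2.4836 kWh/t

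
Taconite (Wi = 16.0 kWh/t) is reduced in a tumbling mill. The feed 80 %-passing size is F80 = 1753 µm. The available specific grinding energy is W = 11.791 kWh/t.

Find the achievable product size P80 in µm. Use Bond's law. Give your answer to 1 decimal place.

P80 = 105.0 µm

W = 10 Wi (1/√P80 − 1/√F80)  [Bond]
P80^(−½) = W/(10 Wi) + F80^(−½)
  = 11.7910/(10·16.0) + 1/√1753 = 0.073694 + 0.023884 = 0.097578
P80 = (1/0.097578)² = 10.2482² = 105.03 µm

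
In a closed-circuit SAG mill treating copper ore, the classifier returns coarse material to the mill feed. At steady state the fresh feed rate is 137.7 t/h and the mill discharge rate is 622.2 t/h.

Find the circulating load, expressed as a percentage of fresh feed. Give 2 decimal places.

Mill node: discharge = fresh + recycle.
R = M − F = 622.2 − 137.7 = 484.5 t/h
CL = 100·R/F = 100·484.5/137.7 = 351.85 %

CL = 351.85 %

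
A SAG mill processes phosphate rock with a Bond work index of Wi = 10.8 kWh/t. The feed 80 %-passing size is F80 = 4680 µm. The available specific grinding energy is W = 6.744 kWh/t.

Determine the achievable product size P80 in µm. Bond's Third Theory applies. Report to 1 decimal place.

P80 = 168.4 µm

W = 10 Wi (P80^-0.5 − F80^-0.5)
P80^-0.5 = F80^-0.5 + W/(10 Wi)
  = 6.7440/(10·10.8) + 1/√4680 = 0.062444 + 0.014618 = 0.077062
P80 = (1/0.077062)² = 12.9766² = 168.39 µm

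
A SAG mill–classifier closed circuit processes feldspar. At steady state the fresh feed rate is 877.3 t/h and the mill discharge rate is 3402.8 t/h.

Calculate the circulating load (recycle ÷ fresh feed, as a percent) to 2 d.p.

Mill node: discharge = fresh + recycle.
R = M − F = 3402.8 − 877.3 = 2525.5 t/h
CL = 100·R/F = 100·2525.5/877.3 = 287.87 %

CL = 287.87 %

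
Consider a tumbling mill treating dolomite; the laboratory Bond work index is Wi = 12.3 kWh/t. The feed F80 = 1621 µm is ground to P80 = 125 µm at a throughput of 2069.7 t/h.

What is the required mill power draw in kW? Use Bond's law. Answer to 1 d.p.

P = 16446.7 kW

W = 10 Wi (1/√P80 − 1/√F80)  [Bond]
W = 10·12.3·(1/√125 − 1/√1621) = 10·12.3·(0.064605) = 7.9464 kWh/t
Power = W × throughput = 7.9464 kWh/t × 2069.7 t/h = 16446.7 kW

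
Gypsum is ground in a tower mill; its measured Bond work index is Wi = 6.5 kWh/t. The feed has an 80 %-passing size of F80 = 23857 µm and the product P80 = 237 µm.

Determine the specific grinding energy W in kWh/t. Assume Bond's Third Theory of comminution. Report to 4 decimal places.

Bond: W = 10·Wi·(1/√P80 − 1/√F80)
1/√237 = 0.064957;  1/√23857 = 0.006474
W = 10·6.5·(0.064957 − 0.006474) = 3.8014 kWh/t

W = 3.8014 kWh/t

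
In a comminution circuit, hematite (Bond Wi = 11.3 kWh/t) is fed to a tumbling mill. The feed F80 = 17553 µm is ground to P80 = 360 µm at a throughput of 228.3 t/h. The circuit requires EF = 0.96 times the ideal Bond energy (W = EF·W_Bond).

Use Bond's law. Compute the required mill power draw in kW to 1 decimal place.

Bond:  W = 10 Wi (1/√P − 1/√F)
W = 10·11.3·(1/√360 − 1/√17553) = 10·11.3·(0.045157) = 5.1027 kWh/t
With EF = 0.96: W = 5.1027·0.96 = 4.8986 kWh/t
P = W·T = 4.8986·228.3 = 1118.4 kW

P = 1118.4 kW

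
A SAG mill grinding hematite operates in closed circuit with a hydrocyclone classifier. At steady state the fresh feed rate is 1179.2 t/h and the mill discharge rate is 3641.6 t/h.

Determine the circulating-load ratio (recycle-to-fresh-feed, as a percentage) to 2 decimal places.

Discharge = new feed + return, hence
R = M − F = 3641.6 − 1179.2 = 2462.4 t/h
CL = 100·R/F = 100·2462.4/1179.2 = 208.82 %

CL = 208.82 %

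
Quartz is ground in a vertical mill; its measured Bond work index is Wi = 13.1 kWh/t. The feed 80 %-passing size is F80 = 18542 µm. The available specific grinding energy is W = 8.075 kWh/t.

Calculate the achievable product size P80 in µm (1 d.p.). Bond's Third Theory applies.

W = 10 Wi (P80^-0.5 − F80^-0.5)
1/√P80 = 1/√F80 + W/(10·Wi)
  = 8.0750/(10·13.1) + 1/√18542 = 0.061641 + 0.007344 = 0.068985
P80 = (1/0.068985)² = 14.4959² = 210.13 µm

P80 = 210.1 µm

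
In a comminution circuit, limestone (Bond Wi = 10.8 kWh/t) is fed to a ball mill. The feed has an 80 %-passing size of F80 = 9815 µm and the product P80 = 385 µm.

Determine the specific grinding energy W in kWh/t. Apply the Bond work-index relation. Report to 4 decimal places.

W = 10 Wi (1/√P80 − 1/√F80)  [Bond]
1/√385 = 0.050965;  1/√9815 = 0.010094
W = 10·10.8·(0.050965 − 0.010094) = 4.4141 kWh/t

W = 4.4141 kWh/t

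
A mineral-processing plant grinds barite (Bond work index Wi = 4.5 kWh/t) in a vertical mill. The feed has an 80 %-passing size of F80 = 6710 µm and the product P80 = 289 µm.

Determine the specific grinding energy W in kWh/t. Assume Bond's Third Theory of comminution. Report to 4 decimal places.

W = 2.0977 kWh/t

Bond: W = 10·Wi·(1/√P80 − 1/√F80)
1/√289 = 0.058824;  1/√6710 = 0.012208
W = 10·4.5·(0.058824 − 0.012208) = 2.0977 kWh/t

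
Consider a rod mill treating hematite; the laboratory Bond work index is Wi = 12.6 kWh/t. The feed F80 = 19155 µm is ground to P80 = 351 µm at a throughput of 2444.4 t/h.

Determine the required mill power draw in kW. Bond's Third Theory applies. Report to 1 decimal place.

W = 10 Wi (P80^-0.5 − F80^-0.5)
W = 10·12.6·(1/√351 − 1/√19155) = 10·12.6·(0.046151) = 5.8150 kWh/t
P_mill = W·ṁ = 5.8150·2444.4 = 14214.2 kW

P = 14214.2 kW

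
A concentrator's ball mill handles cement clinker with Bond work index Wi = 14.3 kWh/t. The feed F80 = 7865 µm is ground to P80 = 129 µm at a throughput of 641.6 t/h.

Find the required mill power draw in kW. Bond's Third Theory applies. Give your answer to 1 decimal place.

P = 7043.5 kW

W_Bond = 10·Wi·(1/√P₈₀ − 1/√F₈₀)
W = 10·14.3·(1/√129 − 1/√7865) = 10·14.3·(0.076769) = 10.9780 kWh/t
Mill draw = 10.9780 × 641.6 = 7043.5 kW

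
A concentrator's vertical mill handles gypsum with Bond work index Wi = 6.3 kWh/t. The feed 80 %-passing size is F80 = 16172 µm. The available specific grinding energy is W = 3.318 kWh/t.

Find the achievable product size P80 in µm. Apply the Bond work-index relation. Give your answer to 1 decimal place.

P80 = 272.9 µm

W_Bond = 10·Wi·(1/√P₈₀ − 1/√F₈₀)
⇒ 1/√P80 = W/(10 Wi) + 1/√F80
  = 3.3180/(10·6.3) + 1/√16172 = 0.052667 + 0.007864 = 0.060530
P80 = (1/0.060530)² = 16.5207² = 272.93 µm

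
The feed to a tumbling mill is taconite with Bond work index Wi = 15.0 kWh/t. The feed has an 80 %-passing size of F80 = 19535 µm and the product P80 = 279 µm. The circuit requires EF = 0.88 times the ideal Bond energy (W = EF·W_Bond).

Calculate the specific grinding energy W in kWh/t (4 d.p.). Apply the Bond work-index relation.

W = 6.9582 kWh/t

W = 10·Wi·(P80^(-½) − F80^(-½))
1/√279 = 0.059868;  1/√19535 = 0.007155
W = 10·15.0·(0.059868 − 0.007155) = 7.9071 kWh/t
Apply correction: 7.9071 × 0.88 = 6.9582 kWh/t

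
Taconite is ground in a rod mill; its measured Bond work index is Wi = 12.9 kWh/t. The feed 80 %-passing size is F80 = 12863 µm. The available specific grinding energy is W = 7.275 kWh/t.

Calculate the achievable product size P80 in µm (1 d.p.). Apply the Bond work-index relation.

P80 = 235.1 µm

W_Bond = 10·Wi·(1/√P₈₀ − 1/√F₈₀)
P80^(−½) = W/(10 Wi) + F80^(−½)
  = 7.2750/(10·12.9) + 1/√12863 = 0.056395 + 0.008817 = 0.065213
P80 = (1/0.065213)² = 15.3345² = 235.15 µm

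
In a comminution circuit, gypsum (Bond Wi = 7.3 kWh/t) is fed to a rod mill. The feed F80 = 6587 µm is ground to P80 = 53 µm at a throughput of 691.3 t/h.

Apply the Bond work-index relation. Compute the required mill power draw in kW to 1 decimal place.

Bond:  W = 10 Wi (1/√P − 1/√F)
W = 10·7.3·(1/√53 − 1/√6587) = 10·7.3·(0.125039) = 9.1279 kWh/t
P = W·T = 9.1279·691.3 = 6310.1 kW

P = 6310.1 kW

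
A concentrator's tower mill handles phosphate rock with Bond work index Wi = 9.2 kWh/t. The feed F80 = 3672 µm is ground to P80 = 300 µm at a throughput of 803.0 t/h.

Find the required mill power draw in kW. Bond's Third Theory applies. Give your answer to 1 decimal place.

P = 3046.1 kW

Bond: W = 10·Wi·(1/√P80 − 1/√F80)
W = 10·9.2·(1/√300 − 1/√3672) = 10·9.2·(0.041233) = 3.7934 kWh/t
P = W·T = 3.7934·803.0 = 3046.1 kW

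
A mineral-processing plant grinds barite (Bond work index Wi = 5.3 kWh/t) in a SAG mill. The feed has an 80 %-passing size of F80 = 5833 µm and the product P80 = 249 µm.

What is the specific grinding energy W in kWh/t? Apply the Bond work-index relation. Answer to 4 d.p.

W = 2.6648 kWh/t

Bond:  W = 10 Wi (1/√P − 1/√F)
1/√249 = 0.063372;  1/√5833 = 0.013093
W = 10·5.3·(0.063372 − 0.013093) = 2.6648 kWh/t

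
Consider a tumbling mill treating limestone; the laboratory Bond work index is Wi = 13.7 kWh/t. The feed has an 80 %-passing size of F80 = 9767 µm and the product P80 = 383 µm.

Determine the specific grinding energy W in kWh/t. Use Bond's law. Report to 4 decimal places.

W = 10·Wi·(P80^(-½) − F80^(-½))
1/√383 = 0.051098;  1/√9767 = 0.010119
W = 10·13.7·(0.051098 − 0.010119) = 5.6141 kWh/t

W = 5.6141 kWh/t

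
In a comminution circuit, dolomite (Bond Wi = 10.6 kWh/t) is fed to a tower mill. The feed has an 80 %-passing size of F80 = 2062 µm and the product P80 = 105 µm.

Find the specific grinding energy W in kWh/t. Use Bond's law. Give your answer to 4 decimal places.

Bond:  W = 10 Wi (1/√P − 1/√F)
1/√105 = 0.097590;  1/√2062 = 0.022022
W = 10·10.6·(0.097590 − 0.022022) = 8.0102 kWh/t

W = 8.0102 kWh/t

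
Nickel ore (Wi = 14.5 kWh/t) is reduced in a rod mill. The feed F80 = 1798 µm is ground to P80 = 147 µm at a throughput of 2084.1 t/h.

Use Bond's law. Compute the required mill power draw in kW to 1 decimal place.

Bond: W = 10·Wi·(1/√P80 − 1/√F80)
W = 10·14.5·(1/√147 − 1/√1798) = 10·14.5·(0.058895) = 8.5398 kWh/t
P_mill = W·ṁ = 8.5398·2084.1 = 17797.8 kW

P = 17797.8 kW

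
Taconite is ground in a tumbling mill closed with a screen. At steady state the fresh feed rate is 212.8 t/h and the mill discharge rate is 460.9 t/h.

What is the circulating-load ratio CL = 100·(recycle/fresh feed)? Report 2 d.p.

CL = 116.59 %

Steady state: M = F + R.
R = M − F = 460.9 − 212.8 = 248.1 t/h
CL = 100·R/F = 100·248.1/212.8 = 116.59 %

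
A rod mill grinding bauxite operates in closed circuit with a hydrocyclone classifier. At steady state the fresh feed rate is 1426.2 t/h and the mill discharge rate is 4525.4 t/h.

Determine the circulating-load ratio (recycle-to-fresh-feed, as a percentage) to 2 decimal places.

CL = 217.30 %

M = F + R at steady state, so:
R = M − F = 4525.4 − 1426.2 = 3099.2 t/h
CL = 100·R/F = 100·3099.2/1426.2 = 217.30 %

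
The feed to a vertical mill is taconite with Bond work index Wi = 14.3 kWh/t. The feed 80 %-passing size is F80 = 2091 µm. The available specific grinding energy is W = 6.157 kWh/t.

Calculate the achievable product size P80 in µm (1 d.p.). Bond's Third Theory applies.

P80 = 237.2 µm

W = 10·Wi·(P80^(-½) − F80^(-½))
P80^(−½) = W/(10 Wi) + F80^(−½)
  = 6.1570/(10·14.3) + 1/√2091 = 0.043056 + 0.021869 = 0.064925
P80 = (1/0.064925)² = 15.4025² = 237.24 µm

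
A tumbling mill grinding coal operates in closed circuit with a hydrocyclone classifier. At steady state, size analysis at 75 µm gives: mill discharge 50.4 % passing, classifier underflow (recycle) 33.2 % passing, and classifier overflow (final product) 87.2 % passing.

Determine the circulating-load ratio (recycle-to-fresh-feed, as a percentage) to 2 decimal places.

CL = 213.95 %

Let r = R/F. Size balance at 75 µm:
(1+r)d = ru + o → r = (o−d)/(d−u)
r = (87.2 − 50.4)/(50.4 − 33.2) = 36.8/17.2 = 2.1395
CL = 100·r = 213.95 %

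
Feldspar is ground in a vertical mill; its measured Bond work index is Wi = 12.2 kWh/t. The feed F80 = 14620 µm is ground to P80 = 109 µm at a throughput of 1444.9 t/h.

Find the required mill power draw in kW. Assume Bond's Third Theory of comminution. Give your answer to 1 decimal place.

W = 10·Wi·[P80^(−½) − F80^(−½)]
W = 10·12.2·(1/√109 − 1/√14620) = 10·12.2·(0.087512) = 10.6765 kWh/t
Mill draw = 10.6765 × 1444.9 = 15426.5 kW

P = 15426.5 kW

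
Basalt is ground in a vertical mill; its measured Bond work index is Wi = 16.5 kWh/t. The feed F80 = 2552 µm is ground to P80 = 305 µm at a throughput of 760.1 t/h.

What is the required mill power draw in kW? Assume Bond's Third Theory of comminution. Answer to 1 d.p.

Bond: W = 10·Wi·(1/√P80 − 1/√F80)
W = 10·16.5·(1/√305 − 1/√2552) = 10·16.5·(0.037465) = 6.1817 kWh/t
Mill draw = 6.1817 × 760.1 = 4698.7 kW

P = 4698.7 kW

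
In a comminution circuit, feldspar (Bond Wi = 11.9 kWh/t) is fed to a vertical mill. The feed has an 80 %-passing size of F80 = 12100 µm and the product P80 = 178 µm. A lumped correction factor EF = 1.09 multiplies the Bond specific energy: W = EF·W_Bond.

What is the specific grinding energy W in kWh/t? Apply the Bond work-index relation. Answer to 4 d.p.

W = 8.5430 kWh/t

Bond:  W = 10 Wi (1/√P − 1/√F)
1/√178 = 0.074953;  1/√12100 = 0.009091
W = 10·11.9·(0.074953 − 0.009091) = 7.8376 kWh/t
With EF = 1.09: W = 7.8376·1.09 = 8.5430 kWh/t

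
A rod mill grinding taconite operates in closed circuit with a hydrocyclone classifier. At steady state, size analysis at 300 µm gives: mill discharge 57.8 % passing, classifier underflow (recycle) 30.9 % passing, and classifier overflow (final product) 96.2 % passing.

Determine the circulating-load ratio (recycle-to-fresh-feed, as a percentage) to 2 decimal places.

Let r = R/F. Size balance at 300 µm:
(1+r)·d = r·u + o ⇒ r = (o−d)/(d−u)
r = (96.2 − 57.8)/(57.8 − 30.9) = 38.4/26.9 = 1.4275
CL = 100·r = 142.75 %

CL = 142.75 %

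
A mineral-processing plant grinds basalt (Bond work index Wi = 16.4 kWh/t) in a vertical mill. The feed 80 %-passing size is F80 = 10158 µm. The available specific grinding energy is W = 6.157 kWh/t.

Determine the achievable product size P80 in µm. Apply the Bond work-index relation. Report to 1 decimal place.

P80 = 443.9 µm

Bond:  W = 10 Wi (1/√P − 1/√F)
P80^(−½) = W/(10 Wi) + F80^(−½)
  = 6.1570/(10·16.4) + 1/√10158 = 0.037543 + 0.009922 = 0.047465
P80 = (1/0.047465)² = 21.0683² = 443.87 µm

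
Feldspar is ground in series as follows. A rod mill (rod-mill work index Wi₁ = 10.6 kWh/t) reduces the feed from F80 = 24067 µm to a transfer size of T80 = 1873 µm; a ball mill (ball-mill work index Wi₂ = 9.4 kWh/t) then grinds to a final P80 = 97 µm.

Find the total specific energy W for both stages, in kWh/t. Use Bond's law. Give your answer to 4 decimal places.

W = 10 Wi / √P80 − 10 Wi / √F80
Stage 1 (24067→1873 µm, Wi₁=10.6): W₁ = 10·10.6·(0.023106 − 0.006446) = 1.7660 kWh/t
Stage 2 (1873→97 µm, Wi₂=9.4): W₂ = 10·9.4·(0.101535 − 0.023106) = 7.3723 kWh/t
W = W₁ + W₂ = 1.7660 + 7.3723 = 9.1383 kWh/t

W = 9.1383 kWh/t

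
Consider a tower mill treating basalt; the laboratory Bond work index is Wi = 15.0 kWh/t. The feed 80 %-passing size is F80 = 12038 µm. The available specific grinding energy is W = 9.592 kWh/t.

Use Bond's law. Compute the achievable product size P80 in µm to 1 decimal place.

Bond:  W = 10 Wi (1/√P − 1/√F)
⇒ 1/√P80 = W/(10 Wi) + 1/√F80
  = 9.5920/(10·15.0) + 1/√12038 = 0.063947 + 0.009114 = 0.073061
P80 = (1/0.073061)² = 13.6872² = 187.34 µm

P80 = 187.3 µm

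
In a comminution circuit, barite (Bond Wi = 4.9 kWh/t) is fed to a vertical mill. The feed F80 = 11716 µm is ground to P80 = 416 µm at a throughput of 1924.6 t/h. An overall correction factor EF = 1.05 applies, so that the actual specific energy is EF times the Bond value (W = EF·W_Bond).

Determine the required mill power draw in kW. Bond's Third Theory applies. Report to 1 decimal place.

Bond: W = 10·Wi·(1/√P80 − 1/√F80)
W = 10·4.9·(1/√416 − 1/√11716) = 10·4.9·(0.039790) = 1.9497 kWh/t
W_actual = 1.05 × 1.9497 = 2.0472 kWh/t
P = W·T = 2.0472·1924.6 = 3940.1 kW

P = 3940.1 kW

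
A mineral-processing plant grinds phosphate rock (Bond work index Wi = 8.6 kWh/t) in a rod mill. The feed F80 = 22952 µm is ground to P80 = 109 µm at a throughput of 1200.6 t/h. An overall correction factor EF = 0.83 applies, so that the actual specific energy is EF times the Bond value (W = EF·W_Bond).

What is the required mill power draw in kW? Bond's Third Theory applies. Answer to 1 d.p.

P = 7642.8 kW

W_Bond = 10·Wi·(1/√P₈₀ − 1/√F₈₀)
W = 10·8.6·(1/√109 − 1/√22952) = 10·8.6·(0.089182) = 7.6696 kWh/t
Apply correction: 7.6696 × 0.83 = 6.3658 kWh/t
Mill draw = 6.3658 × 1200.6 = 7642.8 kW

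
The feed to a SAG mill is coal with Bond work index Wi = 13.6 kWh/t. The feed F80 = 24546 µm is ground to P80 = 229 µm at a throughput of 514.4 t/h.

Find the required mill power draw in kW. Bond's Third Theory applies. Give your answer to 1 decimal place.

W = 10·Wi·(P80^(-½) − F80^(-½))
W = 10·13.6·(1/√229 − 1/√24546) = 10·13.6·(0.059699) = 8.1191 kWh/t
Mill draw = 8.1191 × 514.4 = 4176.5 kW

P = 4176.5 kW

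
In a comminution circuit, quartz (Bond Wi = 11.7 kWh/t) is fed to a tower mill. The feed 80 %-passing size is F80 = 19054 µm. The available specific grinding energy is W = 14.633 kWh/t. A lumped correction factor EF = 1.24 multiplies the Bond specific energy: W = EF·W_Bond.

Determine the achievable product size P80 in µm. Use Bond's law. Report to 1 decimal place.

W = 10 Wi (1/√P80 − 1/√F80)  [Bond]
W_Bond = W / EF = 14.633 / 1.24 = 11.8008 kWh/t
1/√P80 = 1/√F80 + W_Bond/(10·Wi)
  = 11.8008/(10·11.7) + 1/√19054 = 0.100862 + 0.007244 = 0.108106
P80 = (1/0.108106)² = 9.2502² = 85.57 µm

P80 = 85.6 µm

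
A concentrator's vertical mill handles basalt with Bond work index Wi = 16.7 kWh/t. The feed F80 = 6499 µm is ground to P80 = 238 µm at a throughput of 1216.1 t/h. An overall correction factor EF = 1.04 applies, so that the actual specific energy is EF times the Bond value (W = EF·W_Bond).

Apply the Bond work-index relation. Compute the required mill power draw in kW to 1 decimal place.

P = 11070.9 kW

Bond: W = 10·Wi·(1/√P80 − 1/√F80)
W = 10·16.7·(1/√238 − 1/√6499) = 10·16.7·(0.052416) = 8.7535 kWh/t
W_actual = 1.04 × 8.7535 = 9.1036 kWh/t
P = W·T = 9.1036·1216.1 = 11070.9 kW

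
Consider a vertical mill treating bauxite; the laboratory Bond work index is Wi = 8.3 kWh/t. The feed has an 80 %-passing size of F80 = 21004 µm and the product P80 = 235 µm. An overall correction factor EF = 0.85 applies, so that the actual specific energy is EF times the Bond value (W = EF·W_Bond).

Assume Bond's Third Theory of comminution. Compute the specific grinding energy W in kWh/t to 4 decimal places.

W = 10·Wi·(P80^(-½) − F80^(-½))
1/√235 = 0.065233;  1/√21004 = 0.006900
W = 10·8.3·(0.065233 − 0.006900) = 4.8416 kWh/t
Corrected W = EF·W_Bond = 0.85·4.8416 = 4.1154 kWh/t

W = 4.1154 kWh/t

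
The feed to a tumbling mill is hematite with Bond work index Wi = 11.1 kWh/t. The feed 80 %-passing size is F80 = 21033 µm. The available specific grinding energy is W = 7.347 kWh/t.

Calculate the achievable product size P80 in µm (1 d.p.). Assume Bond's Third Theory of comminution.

Bond: W = 10·Wi·(1/√P80 − 1/√F80)
P80^-0.5 = F80^-0.5 + W/(10 Wi)
  = 7.3470/(10·11.1) + 1/√21033 = 0.066189 + 0.006895 = 0.073084
P80 = (1/0.073084)² = 13.6828² = 187.22 µm

P80 = 187.2 µm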